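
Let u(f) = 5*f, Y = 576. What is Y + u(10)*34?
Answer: 2276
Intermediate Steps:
Y + u(10)*34 = 576 + (5*10)*34 = 576 + 50*34 = 576 + 1700 = 2276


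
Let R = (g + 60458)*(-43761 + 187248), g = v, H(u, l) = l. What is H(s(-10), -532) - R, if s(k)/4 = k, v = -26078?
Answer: -4933083592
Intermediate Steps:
s(k) = 4*k
g = -26078
R = 4933083060 (R = (-26078 + 60458)*(-43761 + 187248) = 34380*143487 = 4933083060)
H(s(-10), -532) - R = -532 - 1*4933083060 = -532 - 4933083060 = -4933083592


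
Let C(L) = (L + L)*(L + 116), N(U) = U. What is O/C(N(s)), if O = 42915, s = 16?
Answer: 14305/1408 ≈ 10.160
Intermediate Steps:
C(L) = 2*L*(116 + L) (C(L) = (2*L)*(116 + L) = 2*L*(116 + L))
O/C(N(s)) = 42915/((2*16*(116 + 16))) = 42915/((2*16*132)) = 42915/4224 = 42915*(1/4224) = 14305/1408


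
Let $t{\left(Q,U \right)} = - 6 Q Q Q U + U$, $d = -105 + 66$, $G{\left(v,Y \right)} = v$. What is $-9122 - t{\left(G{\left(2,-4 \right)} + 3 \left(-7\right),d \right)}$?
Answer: $1595923$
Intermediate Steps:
$d = -39$
$t{\left(Q,U \right)} = U - 6 U Q^{3}$ ($t{\left(Q,U \right)} = - 6 Q^{2} Q U + U = - 6 Q^{3} U + U = - 6 U Q^{3} + U = U - 6 U Q^{3}$)
$-9122 - t{\left(G{\left(2,-4 \right)} + 3 \left(-7\right),d \right)} = -9122 - - 39 \left(1 - 6 \left(2 + 3 \left(-7\right)\right)^{3}\right) = -9122 - - 39 \left(1 - 6 \left(2 - 21\right)^{3}\right) = -9122 - - 39 \left(1 - 6 \left(-19\right)^{3}\right) = -9122 - - 39 \left(1 - -41154\right) = -9122 - - 39 \left(1 + 41154\right) = -9122 - \left(-39\right) 41155 = -9122 - -1605045 = -9122 + 1605045 = 1595923$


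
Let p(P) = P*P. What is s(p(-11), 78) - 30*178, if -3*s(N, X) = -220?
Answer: -15800/3 ≈ -5266.7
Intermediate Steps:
p(P) = P²
s(N, X) = 220/3 (s(N, X) = -⅓*(-220) = 220/3)
s(p(-11), 78) - 30*178 = 220/3 - 30*178 = 220/3 - 5340 = -15800/3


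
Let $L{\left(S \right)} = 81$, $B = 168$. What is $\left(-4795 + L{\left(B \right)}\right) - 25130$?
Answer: $-29844$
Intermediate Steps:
$\left(-4795 + L{\left(B \right)}\right) - 25130 = \left(-4795 + 81\right) - 25130 = -4714 - 25130 = -29844$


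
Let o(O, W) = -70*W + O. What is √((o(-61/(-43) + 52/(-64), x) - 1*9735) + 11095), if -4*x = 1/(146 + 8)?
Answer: √4870919471/1892 ≈ 36.888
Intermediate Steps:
x = -1/616 (x = -1/(4*(146 + 8)) = -¼/154 = -¼*1/154 = -1/616 ≈ -0.0016234)
o(O, W) = O - 70*W
√((o(-61/(-43) + 52/(-64), x) - 1*9735) + 11095) = √((((-61/(-43) + 52/(-64)) - 70*(-1/616)) - 1*9735) + 11095) = √((((-61*(-1/43) + 52*(-1/64)) + 5/44) - 9735) + 11095) = √((((61/43 - 13/16) + 5/44) - 9735) + 11095) = √(((417/688 + 5/44) - 9735) + 11095) = √((5447/7568 - 9735) + 11095) = √(-73669033/7568 + 11095) = √(10297927/7568) = √4870919471/1892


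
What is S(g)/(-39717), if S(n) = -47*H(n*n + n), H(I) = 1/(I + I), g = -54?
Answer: 47/227340108 ≈ 2.0674e-7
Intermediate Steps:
H(I) = 1/(2*I)
S(n) = -47/(2*(n + n**2)) (S(n) = -47/(2*(n*n + n)) = -47/(2*(n**2 + n)) = -47/(2*(n + n**2)))
S(g)/(-39717) = -47/2/(-54*(1 - 54))/(-39717) = -47/2*(-1/54)/(-53)*(-1/39717) = -47/2*(-1/54)*(-1/53)*(-1/39717) = -47/5724*(-1/39717) = 47/227340108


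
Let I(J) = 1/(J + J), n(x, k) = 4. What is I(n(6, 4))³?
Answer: 1/512 ≈ 0.0019531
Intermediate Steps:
I(J) = 1/(2*J)
I(n(6, 4))³ = ((½)/4)³ = ((½)*(¼))³ = (⅛)³ = 1/512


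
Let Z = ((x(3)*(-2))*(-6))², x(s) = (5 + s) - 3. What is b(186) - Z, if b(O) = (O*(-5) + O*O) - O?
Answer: 29880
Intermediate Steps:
x(s) = 2 + s
Z = 3600 (Z = (((2 + 3)*(-2))*(-6))² = ((5*(-2))*(-6))² = (-10*(-6))² = 60² = 3600)
b(O) = O² - 6*O (b(O) = (-5*O + O²) - O = (O² - 5*O) - O = O² - 6*O)
b(186) - Z = 186*(-6 + 186) - 1*3600 = 186*180 - 3600 = 33480 - 3600 = 29880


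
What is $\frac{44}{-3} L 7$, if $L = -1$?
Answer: $\frac{308}{3} \approx 102.67$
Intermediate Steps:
$\frac{44}{-3} L 7 = \frac{44}{-3} \left(-1\right) 7 = 44 \left(- \frac{1}{3}\right) \left(-1\right) 7 = \left(- \frac{44}{3}\right) \left(-1\right) 7 = \frac{44}{3} \cdot 7 = \frac{308}{3}$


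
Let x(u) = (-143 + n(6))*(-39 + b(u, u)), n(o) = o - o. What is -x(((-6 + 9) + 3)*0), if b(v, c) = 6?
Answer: -4719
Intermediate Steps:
n(o) = 0
x(u) = 4719 (x(u) = (-143 + 0)*(-39 + 6) = -143*(-33) = 4719)
-x(((-6 + 9) + 3)*0) = -1*4719 = -4719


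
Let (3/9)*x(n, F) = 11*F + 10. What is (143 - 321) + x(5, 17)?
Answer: 413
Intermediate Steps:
x(n, F) = 30 + 33*F (x(n, F) = 3*(11*F + 10) = 3*(10 + 11*F) = 30 + 33*F)
(143 - 321) + x(5, 17) = (143 - 321) + (30 + 33*17) = -178 + (30 + 561) = -178 + 591 = 413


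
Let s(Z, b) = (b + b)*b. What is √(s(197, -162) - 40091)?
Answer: 7*√253 ≈ 111.34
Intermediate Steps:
s(Z, b) = 2*b² (s(Z, b) = (2*b)*b = 2*b²)
√(s(197, -162) - 40091) = √(2*(-162)² - 40091) = √(2*26244 - 40091) = √(52488 - 40091) = √12397 = 7*√253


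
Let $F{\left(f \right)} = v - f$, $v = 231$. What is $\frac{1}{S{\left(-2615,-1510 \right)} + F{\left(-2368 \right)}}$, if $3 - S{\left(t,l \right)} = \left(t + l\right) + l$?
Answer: $\frac{1}{8237} \approx 0.0001214$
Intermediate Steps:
$F{\left(f \right)} = 231 - f$
$S{\left(t,l \right)} = 3 - t - 2 l$ ($S{\left(t,l \right)} = 3 - \left(\left(t + l\right) + l\right) = 3 - \left(\left(l + t\right) + l\right) = 3 - \left(t + 2 l\right) = 3 - t - 2 l$)
$\frac{1}{S{\left(-2615,-1510 \right)} + F{\left(-2368 \right)}} = \frac{1}{\left(3 - -2615 - -3020\right) + \left(231 - -2368\right)} = \frac{1}{\left(3 + 2615 + 3020\right) + \left(231 + 2368\right)} = \frac{1}{5638 + 2599} = \frac{1}{8237}$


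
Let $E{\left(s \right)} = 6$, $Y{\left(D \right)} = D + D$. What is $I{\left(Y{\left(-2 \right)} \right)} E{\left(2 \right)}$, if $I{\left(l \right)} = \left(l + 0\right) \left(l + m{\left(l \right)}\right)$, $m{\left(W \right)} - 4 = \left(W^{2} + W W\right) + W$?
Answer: $-672$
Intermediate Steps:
$Y{\left(D \right)} = 2 D$
$m{\left(W \right)} = 4 + W + 2 W^{2}$ ($m{\left(W \right)} = 4 + \left(\left(W^{2} + W W\right) + W\right) = 4 + \left(\left(W^{2} + W^{2}\right) + W\right) = 4 + \left(2 W^{2} + W\right) = 4 + \left(W + 2 W^{2}\right) = 4 + W + 2 W^{2}$)
$I{\left(l \right)} = l \left(4 + 2 l + 2 l^{2}\right)$ ($I{\left(l \right)} = \left(l + 0\right) \left(l + \left(4 + l + 2 l^{2}\right)\right) = l \left(4 + 2 l + 2 l^{2}\right)$)
$I{\left(Y{\left(-2 \right)} \right)} E{\left(2 \right)} = 2 \cdot 2 \left(-2\right) \left(2 + 2 \left(-2\right) + \left(2 \left(-2\right)\right)^{2}\right) 6 = 2 \left(-4\right) \left(2 - 4 + \left(-4\right)^{2}\right) 6 = 2 \left(-4\right) \left(2 - 4 + 16\right) 6 = 2 \left(-4\right) 14 \cdot 6 = \left(-112\right) 6 = -672$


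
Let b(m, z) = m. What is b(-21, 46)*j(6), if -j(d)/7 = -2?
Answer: -294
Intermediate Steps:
j(d) = 14 (j(d) = -7*(-2) = 14)
b(-21, 46)*j(6) = -21*14 = -294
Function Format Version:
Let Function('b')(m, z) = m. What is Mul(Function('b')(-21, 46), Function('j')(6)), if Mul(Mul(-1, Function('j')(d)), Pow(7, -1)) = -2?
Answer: -294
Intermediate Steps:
Function('j')(d) = 14 (Function('j')(d) = Mul(-7, -2) = 14)
Mul(Function('b')(-21, 46), Function('j')(6)) = Mul(-21, 14) = -294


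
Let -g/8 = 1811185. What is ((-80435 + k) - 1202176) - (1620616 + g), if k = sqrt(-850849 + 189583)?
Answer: 11586253 + 3*I*sqrt(73474) ≈ 1.1586e+7 + 813.18*I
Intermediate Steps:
g = -14489480 (g = -8*1811185 = -14489480)
k = 3*I*sqrt(73474) (k = sqrt(-661266) = 3*I*sqrt(73474) ≈ 813.18*I)
((-80435 + k) - 1202176) - (1620616 + g) = ((-80435 + 3*I*sqrt(73474)) - 1202176) - (1620616 - 14489480) = (-1282611 + 3*I*sqrt(73474)) - 1*(-12868864) = (-1282611 + 3*I*sqrt(73474)) + 12868864 = 11586253 + 3*I*sqrt(73474)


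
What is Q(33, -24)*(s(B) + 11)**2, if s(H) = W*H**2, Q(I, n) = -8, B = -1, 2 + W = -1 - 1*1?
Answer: -392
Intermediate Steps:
W = -4 (W = -2 + (-1 - 1*1) = -2 + (-1 - 1) = -2 - 2 = -4)
s(H) = -4*H**2
Q(33, -24)*(s(B) + 11)**2 = -8*(-4*(-1)**2 + 11)**2 = -8*(-4*1 + 11)**2 = -8*(-4 + 11)**2 = -8*7**2 = -8*49 = -392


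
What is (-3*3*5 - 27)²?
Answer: 5184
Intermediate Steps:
(-3*3*5 - 27)² = (-9*5 - 27)² = (-45 - 27)² = (-72)² = 5184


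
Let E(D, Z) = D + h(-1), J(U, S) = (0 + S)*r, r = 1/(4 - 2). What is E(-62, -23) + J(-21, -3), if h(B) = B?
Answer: -129/2 ≈ -64.500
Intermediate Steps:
r = ½ (r = 1/2 = ½ ≈ 0.50000)
J(U, S) = S/2 (J(U, S) = (0 + S)*(½) = S*(½) = S/2)
E(D, Z) = -1 + D (E(D, Z) = D - 1 = -1 + D)
E(-62, -23) + J(-21, -3) = (-1 - 62) + (½)*(-3) = -63 - 3/2 = -129/2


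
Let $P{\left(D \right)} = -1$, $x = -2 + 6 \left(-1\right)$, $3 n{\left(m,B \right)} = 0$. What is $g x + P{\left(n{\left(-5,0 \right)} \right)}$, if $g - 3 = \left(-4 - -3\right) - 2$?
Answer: $-1$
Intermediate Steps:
$n{\left(m,B \right)} = 0$ ($n{\left(m,B \right)} = \frac{1}{3} \cdot 0 = 0$)
$x = -8$ ($x = -2 - 6 = -8$)
$g = 0$ ($g = 3 - 3 = 0$)
$g x + P{\left(n{\left(-5,0 \right)} \right)} = 0 \left(-8\right) - 1 = 0 - 1 = -1$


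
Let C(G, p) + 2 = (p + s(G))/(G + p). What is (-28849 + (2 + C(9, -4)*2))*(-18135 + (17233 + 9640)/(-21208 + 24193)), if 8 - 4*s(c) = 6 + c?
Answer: 7805697964183/14925 ≈ 5.2299e+8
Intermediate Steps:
s(c) = ½ - c/4 (s(c) = 2 - (6 + c)/4 = 2 + (-3/2 - c/4) = ½ - c/4)
C(G, p) = -2 + (½ + p - G/4)/(G + p) (C(G, p) = -2 + (p + (½ - G/4))/(G + p) = -2 + (½ + p - G/4)/(G + p))
(-28849 + (2 + C(9, -4)*2))*(-18135 + (17233 + 9640)/(-21208 + 24193)) = (-28849 + (2 + ((½ - 1*(-4) - 9/4*9)/(9 - 4))*2))*(-18135 + (17233 + 9640)/(-21208 + 24193)) = (-28849 + (2 + ((½ + 4 - 81/4)/5)*2))*(-18135 + 26873/2985) = (-28849 + (2 + ((⅕)*(-63/4))*2))*(-18135 + 26873*(1/2985)) = (-28849 + (2 - 63/20*2))*(-18135 + 26873/2985) = (-28849 + (2 - 63/10))*(-54106102/2985) = (-28849 - 43/10)*(-54106102/2985) = -288533/10*(-54106102/2985) = 7805697964183/14925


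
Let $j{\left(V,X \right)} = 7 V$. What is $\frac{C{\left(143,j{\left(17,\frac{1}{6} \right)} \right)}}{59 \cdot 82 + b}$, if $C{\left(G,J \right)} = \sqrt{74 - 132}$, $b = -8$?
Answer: $\frac{i \sqrt{58}}{4830} \approx 0.0015768 i$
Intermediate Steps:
$C{\left(G,J \right)} = i \sqrt{58}$ ($C{\left(G,J \right)} = \sqrt{-58} = i \sqrt{58}$)
$\frac{C{\left(143,j{\left(17,\frac{1}{6} \right)} \right)}}{59 \cdot 82 + b} = \frac{i \sqrt{58}}{59 \cdot 82 - 8} = \frac{i \sqrt{58}}{4838 - 8} = \frac{i \sqrt{58}}{4830}$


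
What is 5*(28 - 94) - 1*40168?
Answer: -40498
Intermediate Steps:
5*(28 - 94) - 1*40168 = 5*(-66) - 40168 = -330 - 40168 = -40498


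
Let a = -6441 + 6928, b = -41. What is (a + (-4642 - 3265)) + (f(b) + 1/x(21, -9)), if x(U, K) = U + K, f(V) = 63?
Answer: -88283/12 ≈ -7356.9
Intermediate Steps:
x(U, K) = K + U
a = 487
(a + (-4642 - 3265)) + (f(b) + 1/x(21, -9)) = (487 + (-4642 - 3265)) + (63 + 1/(-9 + 21)) = (487 - 7907) + (63 + 1/12) = -7420 + (63 + 1/12) = -7420 + 757/12 = -88283/12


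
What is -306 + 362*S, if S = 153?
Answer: 55080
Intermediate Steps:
-306 + 362*S = -306 + 362*153 = -306 + 55386 = 55080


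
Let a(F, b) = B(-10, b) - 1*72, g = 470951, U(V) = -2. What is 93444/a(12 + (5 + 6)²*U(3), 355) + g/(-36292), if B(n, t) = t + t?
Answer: 1545401455/11577148 ≈ 133.49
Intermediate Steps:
B(n, t) = 2*t
a(F, b) = -72 + 2*b (a(F, b) = 2*b - 1*72 = 2*b - 72 = -72 + 2*b)
93444/a(12 + (5 + 6)²*U(3), 355) + g/(-36292) = 93444/(-72 + 2*355) + 470951/(-36292) = 93444/(-72 + 710) + 470951*(-1/36292) = 93444/638 - 470951/36292 = 93444*(1/638) - 470951/36292 = 46722/319 - 470951/36292 = 1545401455/11577148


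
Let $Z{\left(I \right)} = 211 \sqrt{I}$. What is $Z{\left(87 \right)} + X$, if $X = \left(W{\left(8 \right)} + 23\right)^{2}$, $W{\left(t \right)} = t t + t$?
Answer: $9025 + 211 \sqrt{87} \approx 10993.0$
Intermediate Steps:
$W{\left(t \right)} = t + t^{2}$ ($W{\left(t \right)} = t^{2} + t = t + t^{2}$)
$X = 9025$ ($X = \left(8 \left(1 + 8\right) + 23\right)^{2} = \left(8 \cdot 9 + 23\right)^{2} = \left(72 + 23\right)^{2} = 95^{2} = 9025$)
$Z{\left(87 \right)} + X = 211 \sqrt{87} + 9025 = 9025 + 211 \sqrt{87}$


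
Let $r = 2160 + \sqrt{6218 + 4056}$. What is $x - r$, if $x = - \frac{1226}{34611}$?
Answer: $- \frac{74760986}{34611} - \sqrt{10274} \approx -2261.4$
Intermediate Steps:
$x = - \frac{1226}{34611}$ ($x = \left(-1226\right) \frac{1}{34611} = - \frac{1226}{34611} \approx -0.035422$)
$r = 2160 + \sqrt{10274} \approx 2261.4$
$x - r = - \frac{1226}{34611} - \left(2160 + \sqrt{10274}\right) = - \frac{74760986}{34611} - \sqrt{10274}$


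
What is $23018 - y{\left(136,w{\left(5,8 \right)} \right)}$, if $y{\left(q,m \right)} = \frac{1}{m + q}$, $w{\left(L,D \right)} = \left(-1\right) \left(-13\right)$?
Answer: $\frac{3429681}{149} \approx 23018.0$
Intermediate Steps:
$w{\left(L,D \right)} = 13$
$23018 - y{\left(136,w{\left(5,8 \right)} \right)} = 23018 - \frac{1}{13 + 136} = 23018 - \frac{1}{149} = \frac{3429681}{149}$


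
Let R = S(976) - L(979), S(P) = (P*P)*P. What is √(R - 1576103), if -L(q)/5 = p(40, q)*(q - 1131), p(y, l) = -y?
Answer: √928168473 ≈ 30466.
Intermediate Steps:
S(P) = P³ (S(P) = P²*P = P³)
L(q) = -226200 + 200*q (L(q) = -5*(-1*40)*(q - 1131) = -(-200)*(-1131 + q) = -5*(45240 - 40*q) = -226200 + 200*q)
R = 929744576 (R = 976³ - (-226200 + 200*979) = 929714176 - (-226200 + 195800) = 929714176 - 1*(-30400) = 929714176 + 30400 = 929744576)
√(R - 1576103) = √(929744576 - 1576103) = √928168473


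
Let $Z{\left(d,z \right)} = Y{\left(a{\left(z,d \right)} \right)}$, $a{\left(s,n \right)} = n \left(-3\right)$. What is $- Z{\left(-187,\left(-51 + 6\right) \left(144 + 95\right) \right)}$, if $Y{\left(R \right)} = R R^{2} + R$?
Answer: $-176559042$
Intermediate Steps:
$a{\left(s,n \right)} = - 3 n$
$Y{\left(R \right)} = R + R^{3}$ ($Y{\left(R \right)} = R^{3} + R = R + R^{3}$)
$Z{\left(d,z \right)} = - 27 d^{3} - 3 d$ ($Z{\left(d,z \right)} = - 3 d + \left(- 3 d\right)^{3} = - 3 d - 27 d^{3} = - 27 d^{3} - 3 d$)
$- Z{\left(-187,\left(-51 + 6\right) \left(144 + 95\right) \right)} = - (- 27 \left(-187\right)^{3} - -561) = - (\left(-27\right) \left(-6539203\right) + 561) = - (176558481 + 561) = \left(-1\right) 176559042 = -176559042$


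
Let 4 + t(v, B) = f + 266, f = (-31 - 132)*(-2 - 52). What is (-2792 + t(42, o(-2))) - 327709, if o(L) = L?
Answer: -321437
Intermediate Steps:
f = 8802 (f = -163*(-54) = 8802)
t(v, B) = 9064 (t(v, B) = -4 + (8802 + 266) = -4 + 9068 = 9064)
(-2792 + t(42, o(-2))) - 327709 = (-2792 + 9064) - 327709 = 6272 - 327709 = -321437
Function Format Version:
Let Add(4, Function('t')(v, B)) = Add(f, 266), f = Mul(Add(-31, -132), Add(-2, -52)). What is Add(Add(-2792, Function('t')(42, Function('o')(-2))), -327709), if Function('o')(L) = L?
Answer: -321437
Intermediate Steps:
f = 8802 (f = Mul(-163, -54) = 8802)
Function('t')(v, B) = 9064 (Function('t')(v, B) = Add(-4, Add(8802, 266)) = Add(-4, 9068) = 9064)
Add(Add(-2792, Function('t')(42, Function('o')(-2))), -327709) = Add(Add(-2792, 9064), -327709) = Add(6272, -327709) = -321437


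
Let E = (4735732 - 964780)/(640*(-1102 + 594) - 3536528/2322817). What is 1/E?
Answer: -31466574982/364967975491 ≈ -0.086217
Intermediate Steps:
E = -364967975491/31466574982 (E = 3770952/(640*(-508) - 3536528*1/2322817) = 3770952/(-325120 - 3536528/2322817) = 3770952/(-755197799568/2322817) = 3770952*(-2322817/755197799568) = -364967975491/31466574982 ≈ -11.599)
1/E = 1/(-364967975491/31466574982) = -31466574982/364967975491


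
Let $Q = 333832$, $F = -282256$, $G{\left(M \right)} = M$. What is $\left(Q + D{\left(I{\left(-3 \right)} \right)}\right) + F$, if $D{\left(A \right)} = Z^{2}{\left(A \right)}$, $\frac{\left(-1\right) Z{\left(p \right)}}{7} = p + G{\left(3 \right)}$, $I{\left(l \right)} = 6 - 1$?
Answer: $54712$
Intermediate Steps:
$I{\left(l \right)} = 5$ ($I{\left(l \right)} = 6 - 1 = 5$)
$Z{\left(p \right)} = -21 - 7 p$ ($Z{\left(p \right)} = - 7 \left(p + 3\right) = - 7 \left(3 + p\right) = -21 - 7 p$)
$D{\left(A \right)} = \left(-21 - 7 A\right)^{2}$
$\left(Q + D{\left(I{\left(-3 \right)} \right)}\right) + F = \left(333832 + 49 \left(3 + 5\right)^{2}\right) - 282256 = \left(333832 + 49 \cdot 8^{2}\right) - 282256 = \left(333832 + 49 \cdot 64\right) - 282256 = \left(333832 + 3136\right) - 282256 = 336968 - 282256 = 54712$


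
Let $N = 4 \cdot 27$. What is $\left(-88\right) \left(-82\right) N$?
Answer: $779328$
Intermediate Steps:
$N = 108$
$\left(-88\right) \left(-82\right) N = \left(-88\right) \left(-82\right) 108 = 7216 \cdot 108 = 779328$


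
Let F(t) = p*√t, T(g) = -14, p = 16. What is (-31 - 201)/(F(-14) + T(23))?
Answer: 116/135 + 928*I*√14/945 ≈ 0.85926 + 3.6743*I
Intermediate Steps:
F(t) = 16*√t
(-31 - 201)/(F(-14) + T(23)) = (-31 - 201)/(16*√(-14) - 14) = -232/(16*(I*√14) - 14) = -232/(16*I*√14 - 14) = -232/(-14 + 16*I*√14)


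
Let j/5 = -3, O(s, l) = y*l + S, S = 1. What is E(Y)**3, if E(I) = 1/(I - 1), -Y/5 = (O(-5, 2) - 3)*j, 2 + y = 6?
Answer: 1/90518849 ≈ 1.1047e-8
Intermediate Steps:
y = 4 (y = -2 + 6 = 4)
O(s, l) = 1 + 4*l (O(s, l) = 4*l + 1 = 1 + 4*l)
j = -15 (j = 5*(-3) = -15)
Y = 450 (Y = -5*((1 + 4*2) - 3)*(-15) = -5*((1 + 8) - 3)*(-15) = -5*(9 - 3)*(-15) = -30*(-15) = -5*(-90) = 450)
E(I) = 1/(-1 + I)
E(Y)**3 = (1/(-1 + 450))**3 = (1/449)**3 = 1/90518849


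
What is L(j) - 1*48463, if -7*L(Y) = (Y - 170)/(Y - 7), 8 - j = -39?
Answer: -13569517/280 ≈ -48463.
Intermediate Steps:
j = 47 (j = 8 - 1*(-39) = 8 + 39 = 47)
L(Y) = -(-170 + Y)/(7*(-7 + Y)) (L(Y) = -(Y - 170)/(7*(Y - 7)) = -(-170 + Y)/(7*(-7 + Y)))
L(j) - 1*48463 = (170 - 1*47)/(7*(-7 + 47)) - 1*48463 = (⅐)*(170 - 47)/40 - 48463 = (⅐)*(1/40)*123 - 48463 = 123/280 - 48463 = -13569517/280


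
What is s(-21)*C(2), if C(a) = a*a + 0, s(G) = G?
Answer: -84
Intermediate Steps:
C(a) = a² (C(a) = a² + 0 = a²)
s(-21)*C(2) = -21*2² = -21*4 = -84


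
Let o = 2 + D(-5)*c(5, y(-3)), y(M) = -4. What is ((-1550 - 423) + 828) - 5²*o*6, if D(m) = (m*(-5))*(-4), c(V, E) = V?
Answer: 73555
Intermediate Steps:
D(m) = 20*m (D(m) = -5*m*(-4) = 20*m)
o = -498 (o = 2 + (20*(-5))*5 = 2 - 100*5 = 2 - 500 = -498)
((-1550 - 423) + 828) - 5²*o*6 = ((-1550 - 423) + 828) - 5²*(-498)*6 = (-1973 + 828) - 25*(-498)*6 = -1145 - (-12450)*6 = -1145 - 1*(-74700) = -1145 + 74700 = 73555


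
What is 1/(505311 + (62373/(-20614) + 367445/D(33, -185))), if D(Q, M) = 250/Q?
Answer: 257675/142703175792 ≈ 1.8057e-6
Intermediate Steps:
1/(505311 + (62373/(-20614) + 367445/D(33, -185))) = 1/(505311 + (62373/(-20614) + 367445/((250/33)))) = 1/(505311 + (62373*(-1/20614) + 367445/((250*(1/33))))) = 1/(505311 + (-62373/20614 + 367445/(250/33))) = 1/(505311 + (-62373/20614 + 367445*(33/250))) = 1/(505311 + (-62373/20614 + 2425137/50)) = 1/(505311 + 12497163867/257675) = 1/(142703175792/257675) = 257675/142703175792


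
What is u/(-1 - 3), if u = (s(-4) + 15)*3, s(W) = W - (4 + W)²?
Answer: -33/4 ≈ -8.2500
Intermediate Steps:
u = 33 (u = ((-4 - (4 - 4)²) + 15)*3 = ((-4 - 1*0²) + 15)*3 = ((-4 - 1*0) + 15)*3 = ((-4 + 0) + 15)*3 = (-4 + 15)*3 = 11*3 = 33)
u/(-1 - 3) = 33/(-1 - 3) = 33/(-4) = -¼*33 = -33/4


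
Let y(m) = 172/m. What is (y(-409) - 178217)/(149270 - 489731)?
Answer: 24296975/46416183 ≈ 0.52346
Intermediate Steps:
(y(-409) - 178217)/(149270 - 489731) = (172/(-409) - 178217)/(149270 - 489731) = (172*(-1/409) - 178217)/(-340461) = (-172/409 - 178217)*(-1/340461) = -72890925/409*(-1/340461) = 24296975/46416183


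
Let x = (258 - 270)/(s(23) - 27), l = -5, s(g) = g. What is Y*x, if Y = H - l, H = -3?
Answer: 6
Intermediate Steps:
Y = 2 (Y = -3 - 1*(-5) = -3 + 5 = 2)
x = 3 (x = (258 - 270)/(23 - 27) = -12/(-4) = -12*(-1/4) = 3)
Y*x = 2*3 = 6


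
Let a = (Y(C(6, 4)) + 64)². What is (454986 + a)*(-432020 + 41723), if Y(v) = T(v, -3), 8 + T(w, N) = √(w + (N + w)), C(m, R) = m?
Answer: -178938294699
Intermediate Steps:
T(w, N) = -8 + √(N + 2*w) (T(w, N) = -8 + √(w + (N + w)) = -8 + √(N + 2*w))
Y(v) = -8 + √(-3 + 2*v)
a = 3481 (a = ((-8 + √(-3 + 2*6)) + 64)² = ((-8 + √(-3 + 12)) + 64)² = ((-8 + √9) + 64)² = ((-8 + 3) + 64)² = (-5 + 64)² = 59² = 3481)
(454986 + a)*(-432020 + 41723) = (454986 + 3481)*(-432020 + 41723) = 458467*(-390297) = -178938294699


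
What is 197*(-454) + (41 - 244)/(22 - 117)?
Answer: -8496407/95 ≈ -89436.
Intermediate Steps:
197*(-454) + (41 - 244)/(22 - 117) = -89438 - 203/(-95) = -89438 - 203*(-1/95) = -89438 + 203/95 = -8496407/95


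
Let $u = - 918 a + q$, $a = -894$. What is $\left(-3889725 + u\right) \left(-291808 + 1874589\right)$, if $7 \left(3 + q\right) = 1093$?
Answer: $- \frac{34001553104179}{7} \approx -4.8574 \cdot 10^{12}$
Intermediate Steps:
$q = \frac{1072}{7}$ ($q = -3 + \frac{1}{7} \cdot 1093 = -3 + \frac{1093}{7} = \frac{1072}{7} \approx 153.14$)
$u = \frac{5745916}{7}$ ($u = \left(-918\right) \left(-894\right) + \frac{1072}{7} = 820692 + \frac{1072}{7} = \frac{5745916}{7} \approx 8.2085 \cdot 10^{5}$)
$\left(-3889725 + u\right) \left(-291808 + 1874589\right) = \left(-3889725 + \frac{5745916}{7}\right) \left(-291808 + 1874589\right) = \left(- \frac{21482159}{7}\right) 1582781 = - \frac{34001553104179}{7}$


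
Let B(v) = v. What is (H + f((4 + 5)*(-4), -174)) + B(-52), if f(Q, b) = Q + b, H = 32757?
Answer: 32495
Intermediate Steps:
(H + f((4 + 5)*(-4), -174)) + B(-52) = (32757 + ((4 + 5)*(-4) - 174)) - 52 = (32757 + (9*(-4) - 174)) - 52 = (32757 + (-36 - 174)) - 52 = (32757 - 210) - 52 = 32547 - 52 = 32495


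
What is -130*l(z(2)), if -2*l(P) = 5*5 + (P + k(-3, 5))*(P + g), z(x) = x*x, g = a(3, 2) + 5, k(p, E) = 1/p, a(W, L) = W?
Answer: 4485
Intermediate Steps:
k(p, E) = 1/p
g = 8 (g = 3 + 5 = 8)
z(x) = x²
l(P) = -25/2 - (8 + P)*(-⅓ + P)/2 (l(P) = -(5*5 + (P + 1/(-3))*(P + 8))/2 = -(25 + (P - ⅓)*(8 + P))/2 = -(25 + (-⅓ + P)*(8 + P))/2 = -(25 + (8 + P)*(-⅓ + P))/2 = -25/2 - (8 + P)*(-⅓ + P)/2)
-130*l(z(2)) = -130*(-67/6 - 23/6*2² - (2²)²/2) = -130*(-67/6 - 23/6*4 - ½*4²) = -130*(-67/6 - 46/3 - ½*16) = -130*(-67/6 - 46/3 - 8) = -130*(-69/2) = 4485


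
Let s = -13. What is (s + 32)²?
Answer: 361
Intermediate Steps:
(s + 32)² = (-13 + 32)² = 19² = 361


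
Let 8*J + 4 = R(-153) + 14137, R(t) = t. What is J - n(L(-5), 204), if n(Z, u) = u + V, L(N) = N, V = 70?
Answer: 2947/2 ≈ 1473.5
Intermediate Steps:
n(Z, u) = 70 + u (n(Z, u) = u + 70 = 70 + u)
J = 3495/2 (J = -½ + (-153 + 14137)/8 = -½ + (⅛)*13984 = -½ + 1748 = 3495/2 ≈ 1747.5)
J - n(L(-5), 204) = 3495/2 - (70 + 204) = 3495/2 - 1*274 = 3495/2 - 274 = 2947/2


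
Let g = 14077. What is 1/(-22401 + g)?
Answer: -1/8324 ≈ -0.00012013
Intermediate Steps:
1/(-22401 + g) = 1/(-22401 + 14077) = 1/(-8324) = -1/8324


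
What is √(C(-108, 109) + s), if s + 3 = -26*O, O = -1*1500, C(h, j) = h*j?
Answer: 165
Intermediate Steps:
O = -1500
s = 38997 (s = -3 - 26*(-1500) = -3 + 39000 = 38997)
√(C(-108, 109) + s) = √(-108*109 + 38997) = √(-11772 + 38997) = √27225 = 165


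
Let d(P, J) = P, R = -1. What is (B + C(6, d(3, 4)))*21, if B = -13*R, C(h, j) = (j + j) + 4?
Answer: 483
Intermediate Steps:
C(h, j) = 4 + 2*j (C(h, j) = 2*j + 4 = 4 + 2*j)
B = 13 (B = -13*(-1) = 13)
(B + C(6, d(3, 4)))*21 = (13 + (4 + 2*3))*21 = (13 + (4 + 6))*21 = (13 + 10)*21 = 23*21 = 483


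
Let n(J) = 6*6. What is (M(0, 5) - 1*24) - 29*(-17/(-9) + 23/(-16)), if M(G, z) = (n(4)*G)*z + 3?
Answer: -4909/144 ≈ -34.090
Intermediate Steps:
n(J) = 36
M(G, z) = 3 + 36*G*z (M(G, z) = (36*G)*z + 3 = 36*G*z + 3 = 3 + 36*G*z)
(M(0, 5) - 1*24) - 29*(-17/(-9) + 23/(-16)) = ((3 + 36*0*5) - 1*24) - 29*(-17/(-9) + 23/(-16)) = ((3 + 0) - 24) - 29*(-17*(-⅑) + 23*(-1/16)) = (3 - 24) - 29*(17/9 - 23/16) = -21 - 29*65/144 = -21 - 1885/144 = -4909/144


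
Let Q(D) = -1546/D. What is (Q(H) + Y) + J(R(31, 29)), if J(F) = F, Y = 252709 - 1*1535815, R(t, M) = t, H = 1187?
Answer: -1523011571/1187 ≈ -1.2831e+6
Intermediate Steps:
Y = -1283106 (Y = 252709 - 1535815 = -1283106)
(Q(H) + Y) + J(R(31, 29)) = (-1546/1187 - 1283106) + 31 = -1523048368/1187 + 31 = -1523011571/1187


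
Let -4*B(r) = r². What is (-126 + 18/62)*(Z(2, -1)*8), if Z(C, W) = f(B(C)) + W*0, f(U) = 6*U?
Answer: 187056/31 ≈ 6034.1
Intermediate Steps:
B(r) = -r²/4
Z(C, W) = -3*C²/2 (Z(C, W) = 6*(-C²/4) + W*0 = -3*C²/2 + 0 = -3*C²/2)
(-126 + 18/62)*(Z(2, -1)*8) = (-126 + 18/62)*(-3/2*2²*8) = (-126 + 18*(1/62))*(-3/2*4*8) = (-126 + 9/31)*(-6*8) = -3897/31*(-48) = 187056/31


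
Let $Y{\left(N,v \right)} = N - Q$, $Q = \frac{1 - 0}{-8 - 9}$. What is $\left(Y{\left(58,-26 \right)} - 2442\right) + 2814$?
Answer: $\frac{7311}{17} \approx 430.06$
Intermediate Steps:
$Q = - \frac{1}{17}$ ($Q = \frac{1 + \left(-1 + 1\right)}{-17} = \left(1 + 0\right) \left(- \frac{1}{17}\right) = 1 \left(- \frac{1}{17}\right) = - \frac{1}{17} \approx -0.058824$)
$Y{\left(N,v \right)} = \frac{1}{17} + N$ ($Y{\left(N,v \right)} = N - - \frac{1}{17} = N + \frac{1}{17} = \frac{1}{17} + N$)
$\left(Y{\left(58,-26 \right)} - 2442\right) + 2814 = \left(\left(\frac{1}{17} + 58\right) - 2442\right) + 2814 = \left(\frac{987}{17} - 2442\right) + 2814 = - \frac{40527}{17} + 2814 = \frac{7311}{17}$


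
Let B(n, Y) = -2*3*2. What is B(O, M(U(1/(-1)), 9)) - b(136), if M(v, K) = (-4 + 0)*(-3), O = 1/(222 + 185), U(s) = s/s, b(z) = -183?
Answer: 171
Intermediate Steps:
U(s) = 1
O = 1/407 ≈ 0.0024570
M(v, K) = 12 (M(v, K) = -4*(-3) = 12)
B(n, Y) = -12 (B(n, Y) = -6*2 = -12)
B(O, M(U(1/(-1)), 9)) - b(136) = -12 - 1*(-183) = -12 + 183 = 171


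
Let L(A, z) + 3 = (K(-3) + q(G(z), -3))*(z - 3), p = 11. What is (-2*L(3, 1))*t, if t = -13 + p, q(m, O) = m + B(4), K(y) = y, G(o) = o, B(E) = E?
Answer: -28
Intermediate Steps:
q(m, O) = 4 + m (q(m, O) = m + 4 = 4 + m)
L(A, z) = -3 + (1 + z)*(-3 + z) (L(A, z) = -3 + (-3 + (4 + z))*(z - 3) = -3 + (1 + z)*(-3 + z))
t = -2 (t = -13 + 11 = -2)
(-2*L(3, 1))*t = -2*(-6 + 1**2 - 2*1)*(-2) = -2*(-6 + 1 - 2)*(-2) = -2*(-7)*(-2) = 14*(-2) = -28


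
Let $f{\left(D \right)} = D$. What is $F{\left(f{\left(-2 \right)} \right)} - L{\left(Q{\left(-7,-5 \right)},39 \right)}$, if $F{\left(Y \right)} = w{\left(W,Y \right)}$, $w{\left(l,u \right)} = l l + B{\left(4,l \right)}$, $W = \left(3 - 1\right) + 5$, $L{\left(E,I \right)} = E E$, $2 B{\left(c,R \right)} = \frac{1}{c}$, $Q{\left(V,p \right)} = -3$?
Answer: $\frac{321}{8} \approx 40.125$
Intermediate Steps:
$B{\left(c,R \right)} = \frac{1}{2 c}$
$L{\left(E,I \right)} = E^{2}$
$W = 7$ ($W = 2 + 5 = 7$)
$w{\left(l,u \right)} = \frac{1}{8} + l^{2}$ ($w{\left(l,u \right)} = l l + \frac{1}{2 \cdot 4} = l^{2} + \frac{1}{2} \cdot \frac{1}{4} = l^{2} + \frac{1}{8} = \frac{1}{8} + l^{2}$)
$F{\left(Y \right)} = \frac{393}{8}$ ($F{\left(Y \right)} = \frac{1}{8} + 7^{2} = \frac{1}{8} + 49 = \frac{393}{8}$)
$F{\left(f{\left(-2 \right)} \right)} - L{\left(Q{\left(-7,-5 \right)},39 \right)} = \frac{393}{8} - \left(-3\right)^{2} = \frac{393}{8} - 9 = \frac{321}{8}$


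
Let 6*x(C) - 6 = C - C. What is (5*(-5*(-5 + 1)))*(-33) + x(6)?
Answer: -3299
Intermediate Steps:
x(C) = 1 (x(C) = 1 + (C - C)/6 = 1 + (⅙)*0 = 1 + 0 = 1)
(5*(-5*(-5 + 1)))*(-33) + x(6) = (5*(-5*(-5 + 1)))*(-33) + 1 = (5*(-5*(-4)))*(-33) + 1 = (5*20)*(-33) + 1 = 100*(-33) + 1 = -3300 + 1 = -3299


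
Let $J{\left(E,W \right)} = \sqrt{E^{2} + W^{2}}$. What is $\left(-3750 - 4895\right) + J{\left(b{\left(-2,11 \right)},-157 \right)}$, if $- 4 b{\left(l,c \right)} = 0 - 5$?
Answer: $-8645 + \frac{\sqrt{394409}}{4} \approx -8488.0$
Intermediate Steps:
$b{\left(l,c \right)} = \frac{5}{4}$ ($b{\left(l,c \right)} = - \frac{0 - 5}{4} = \left(- \frac{1}{4}\right) \left(-5\right) = \frac{5}{4}$)
$\left(-3750 - 4895\right) + J{\left(b{\left(-2,11 \right)},-157 \right)} = \left(-3750 - 4895\right) + \sqrt{\left(\frac{5}{4}\right)^{2} + \left(-157\right)^{2}} = -8645 + \sqrt{\frac{25}{16} + 24649} = -8645 + \sqrt{\frac{394409}{16}} = -8645 + \frac{\sqrt{394409}}{4}$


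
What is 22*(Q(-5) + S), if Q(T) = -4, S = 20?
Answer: 352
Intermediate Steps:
22*(Q(-5) + S) = 22*(-4 + 20) = 22*16 = 352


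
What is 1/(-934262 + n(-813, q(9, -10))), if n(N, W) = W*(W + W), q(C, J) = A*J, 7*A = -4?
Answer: -49/45775638 ≈ -1.0704e-6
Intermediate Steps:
A = -4/7 (A = (1/7)*(-4) = -4/7 ≈ -0.57143)
q(C, J) = -4*J/7
n(N, W) = 2*W**2 (n(N, W) = W*(2*W) = 2*W**2)
1/(-934262 + n(-813, q(9, -10))) = 1/(-934262 + 2*(-4/7*(-10))**2) = 1/(-934262 + 2*(40/7)**2) = 1/(-934262 + 2*(1600/49)) = 1/(-934262 + 3200/49) = 1/(-45775638/49) = -49/45775638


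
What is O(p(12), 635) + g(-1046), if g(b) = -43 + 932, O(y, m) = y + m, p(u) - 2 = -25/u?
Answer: 18287/12 ≈ 1523.9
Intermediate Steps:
p(u) = 2 - 25/u
O(y, m) = m + y
g(b) = 889
O(p(12), 635) + g(-1046) = (635 + (2 - 25/12)) + 889 = (635 - 1/12) + 889 = 7619/12 + 889 = 18287/12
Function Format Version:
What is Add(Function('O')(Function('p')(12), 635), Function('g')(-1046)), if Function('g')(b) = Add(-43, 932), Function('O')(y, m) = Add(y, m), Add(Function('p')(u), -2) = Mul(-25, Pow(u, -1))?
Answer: Rational(18287, 12) ≈ 1523.9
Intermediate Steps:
Function('p')(u) = Add(2, Mul(-25, Pow(u, -1)))
Function('O')(y, m) = Add(m, y)
Function('g')(b) = 889
Add(Function('O')(Function('p')(12), 635), Function('g')(-1046)) = Add(Add(635, Add(2, Mul(-25, Pow(12, -1)))), 889) = Add(Add(635, Add(2, Mul(-25, Rational(1, 12)))), 889) = Add(Add(635, Add(2, Rational(-25, 12))), 889) = Add(Add(635, Rational(-1, 12)), 889) = Add(Rational(7619, 12), 889) = Rational(18287, 12)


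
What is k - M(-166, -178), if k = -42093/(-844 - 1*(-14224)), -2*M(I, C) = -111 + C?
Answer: -658501/4460 ≈ -147.65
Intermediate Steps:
M(I, C) = 111/2 - C/2 (M(I, C) = -(-111 + C)/2 = 111/2 - C/2)
k = -14031/4460 (k = -42093/(-844 + 14224) = -42093/13380 = -42093*1/13380 = -14031/4460 ≈ -3.1460)
k - M(-166, -178) = -14031/4460 - (111/2 - ½*(-178)) = -14031/4460 - (111/2 + 89) = -14031/4460 - 1*289/2 = -14031/4460 - 289/2 = -658501/4460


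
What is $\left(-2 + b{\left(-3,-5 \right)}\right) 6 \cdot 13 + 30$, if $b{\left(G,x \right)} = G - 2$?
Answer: $-516$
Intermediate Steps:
$b{\left(G,x \right)} = -2 + G$ ($b{\left(G,x \right)} = G - 2 = -2 + G$)
$\left(-2 + b{\left(-3,-5 \right)}\right) 6 \cdot 13 + 30 = \left(-2 - 5\right) 6 \cdot 13 + 30 = \left(-7\right) 6 \cdot 13 + 30 = \left(-42\right) 13 + 30 = -546 + 30 = -516$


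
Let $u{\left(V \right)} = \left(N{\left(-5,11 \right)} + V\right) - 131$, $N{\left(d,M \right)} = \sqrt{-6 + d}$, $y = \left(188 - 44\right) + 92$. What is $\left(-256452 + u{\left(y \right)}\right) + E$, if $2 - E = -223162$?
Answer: $-33183 + i \sqrt{11} \approx -33183.0 + 3.3166 i$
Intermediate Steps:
$E = 223164$ ($E = 2 - -223162 = 2 + 223162 = 223164$)
$y = 236$ ($y = 144 + 92 = 236$)
$u{\left(V \right)} = -131 + V + i \sqrt{11}$ ($u{\left(V \right)} = \left(\sqrt{-6 - 5} + V\right) - 131 = \left(\sqrt{-11} + V\right) - 131 = \left(i \sqrt{11} + V\right) - 131 = \left(V + i \sqrt{11}\right) - 131 = -131 + V + i \sqrt{11}$)
$\left(-256452 + u{\left(y \right)}\right) + E = \left(-256452 + \left(-131 + 236 + i \sqrt{11}\right)\right) + 223164 = \left(-256452 + \left(105 + i \sqrt{11}\right)\right) + 223164 = \left(-256347 + i \sqrt{11}\right) + 223164 = -33183 + i \sqrt{11}$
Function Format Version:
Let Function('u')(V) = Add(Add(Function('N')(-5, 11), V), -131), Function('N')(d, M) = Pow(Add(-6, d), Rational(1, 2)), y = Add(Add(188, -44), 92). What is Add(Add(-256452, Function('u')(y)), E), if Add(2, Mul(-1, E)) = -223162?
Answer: Add(-33183, Mul(I, Pow(11, Rational(1, 2)))) ≈ Add(-33183., Mul(3.3166, I))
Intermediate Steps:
E = 223164 (E = Add(2, Mul(-1, -223162)) = Add(2, 223162) = 223164)
y = 236 (y = Add(144, 92) = 236)
Function('u')(V) = Add(-131, V, Mul(I, Pow(11, Rational(1, 2)))) (Function('u')(V) = Add(Add(Pow(Add(-6, -5), Rational(1, 2)), V), -131) = Add(Add(Pow(-11, Rational(1, 2)), V), -131) = Add(Add(Mul(I, Pow(11, Rational(1, 2))), V), -131) = Add(Add(V, Mul(I, Pow(11, Rational(1, 2)))), -131) = Add(-131, V, Mul(I, Pow(11, Rational(1, 2)))))
Add(Add(-256452, Function('u')(y)), E) = Add(Add(-256452, Add(-131, 236, Mul(I, Pow(11, Rational(1, 2))))), 223164) = Add(Add(-256452, Add(105, Mul(I, Pow(11, Rational(1, 2))))), 223164) = Add(Add(-256347, Mul(I, Pow(11, Rational(1, 2)))), 223164) = Add(-33183, Mul(I, Pow(11, Rational(1, 2))))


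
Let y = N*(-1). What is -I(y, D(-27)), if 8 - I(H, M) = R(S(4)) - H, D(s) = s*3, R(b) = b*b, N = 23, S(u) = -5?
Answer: 40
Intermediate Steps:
R(b) = b²
D(s) = 3*s
y = -23 (y = 23*(-1) = -23)
I(H, M) = -17 + H (I(H, M) = 8 - ((-5)² - H) = 8 - (25 - H) = 8 + (-25 + H) = -17 + H)
-I(y, D(-27)) = -(-17 - 23) = -1*(-40) = 40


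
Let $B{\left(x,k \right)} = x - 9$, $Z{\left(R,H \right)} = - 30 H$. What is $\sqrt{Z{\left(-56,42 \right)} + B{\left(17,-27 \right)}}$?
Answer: $2 i \sqrt{313} \approx 35.384 i$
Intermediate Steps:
$B{\left(x,k \right)} = -9 + x$ ($B{\left(x,k \right)} = x - 9 = -9 + x$)
$\sqrt{Z{\left(-56,42 \right)} + B{\left(17,-27 \right)}} = \sqrt{\left(-30\right) 42 + \left(-9 + 17\right)} = \sqrt{-1260 + 8} = \sqrt{-1252} = 2 i \sqrt{313}$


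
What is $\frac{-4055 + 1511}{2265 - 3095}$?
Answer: $\frac{1272}{415} \approx 3.0651$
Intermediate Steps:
$\frac{-4055 + 1511}{2265 - 3095} = - \frac{2544}{-830} = \left(-2544\right) \left(- \frac{1}{830}\right) = \frac{1272}{415}$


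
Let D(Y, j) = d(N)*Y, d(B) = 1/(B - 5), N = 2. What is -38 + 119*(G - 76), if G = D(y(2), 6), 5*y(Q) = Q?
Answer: -136468/15 ≈ -9097.9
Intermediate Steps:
y(Q) = Q/5
d(B) = 1/(-5 + B)
D(Y, j) = -Y/3 (D(Y, j) = Y/(-5 + 2) = Y/(-3) = -Y/3)
G = -2/15 ≈ -0.13333
-38 + 119*(G - 76) = -38 + 119*(-2/15 - 76) = -38 + 119*(-1142/15) = -38 - 135898/15 = -136468/15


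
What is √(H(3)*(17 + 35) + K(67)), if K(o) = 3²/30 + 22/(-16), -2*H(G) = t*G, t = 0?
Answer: I*√430/20 ≈ 1.0368*I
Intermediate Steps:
H(G) = 0 (H(G) = -0*G = -½*0 = 0)
K(o) = -43/40 (K(o) = 9*(1/30) + 22*(-1/16) = 3/10 - 11/8 = -43/40)
√(H(3)*(17 + 35) + K(67)) = √(0*(17 + 35) - 43/40) = √(0*52 - 43/40) = √(0 - 43/40) = √(-43/40) = I*√430/20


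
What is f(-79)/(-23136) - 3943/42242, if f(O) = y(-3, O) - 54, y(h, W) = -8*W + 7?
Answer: -19322803/162885152 ≈ -0.11863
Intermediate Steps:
y(h, W) = 7 - 8*W
f(O) = -47 - 8*O (f(O) = (7 - 8*O) - 54 = -47 - 8*O)
f(-79)/(-23136) - 3943/42242 = (-47 - 8*(-79))/(-23136) - 3943/42242 = (-47 + 632)*(-1/23136) - 3943*1/42242 = 585*(-1/23136) - 3943/42242 = -195/7712 - 3943/42242 = -19322803/162885152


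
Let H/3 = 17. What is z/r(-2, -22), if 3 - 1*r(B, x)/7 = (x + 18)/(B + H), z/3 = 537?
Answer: 11277/151 ≈ 74.682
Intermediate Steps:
H = 51 (H = 3*17 = 51)
z = 1611 (z = 3*537 = 1611)
r(B, x) = 21 - 7*(18 + x)/(51 + B) (r(B, x) = 21 - 7*(x + 18)/(B + 51) = 21 - 7*(18 + x)/(51 + B))
z/r(-2, -22) = 1611/((7*(135 - 1*(-22) + 3*(-2))/(51 - 2))) = 1611/((7*(135 + 22 - 6)/49)) = 1611/((7*(1/49)*151)) = 1611/(151/7) = 1611*(7/151) = 11277/151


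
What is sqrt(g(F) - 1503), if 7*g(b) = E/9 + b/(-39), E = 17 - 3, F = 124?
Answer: I*sqrt(112034377)/273 ≈ 38.772*I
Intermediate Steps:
E = 14
g(b) = 2/9 - b/273 (g(b) = (14/9 + b/(-39))/7 = (14*(1/9) + b*(-1/39))/7 = (14/9 - b/39)/7 = 2/9 - b/273)
sqrt(g(F) - 1503) = sqrt((2/9 - 1/273*124) - 1503) = sqrt((2/9 - 124/273) - 1503) = sqrt(-190/819 - 1503) = sqrt(-1231147/819) = I*sqrt(112034377)/273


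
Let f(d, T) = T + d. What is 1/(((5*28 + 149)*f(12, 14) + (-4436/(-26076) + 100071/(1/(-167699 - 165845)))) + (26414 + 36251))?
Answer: -6519/217591256608846 ≈ -2.9960e-11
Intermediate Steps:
1/(((5*28 + 149)*f(12, 14) + (-4436/(-26076) + 100071/(1/(-167699 - 165845)))) + (26414 + 36251)) = 1/(((5*28 + 149)*(14 + 12) + (-4436/(-26076) + 100071/(1/(-167699 - 165845)))) + (26414 + 36251)) = 1/(((140 + 149)*26 + (-4436*(-1/26076) + 100071/(1/(-333544)))) + 62665) = 1/((289*26 + (1109/6519 + 100071/(-1/333544))) + 62665) = 1/((7514 + (1109/6519 + 100071*(-333544))) + 62665) = 1/((7514 + (1109/6519 - 33378081624)) + 62665) = 1/((7514 - 217591714105747/6519) + 62665) = 1/(-217591665121981/6519 + 62665) = 1/(-217591256608846/6519) = -6519/217591256608846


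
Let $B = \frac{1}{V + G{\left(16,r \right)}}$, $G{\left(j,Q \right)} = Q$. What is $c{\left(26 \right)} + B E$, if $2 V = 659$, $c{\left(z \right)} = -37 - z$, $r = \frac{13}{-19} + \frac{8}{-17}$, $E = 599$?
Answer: $- \frac{12976039}{212111} \approx -61.176$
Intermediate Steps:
$r = - \frac{373}{323}$ ($r = 13 \left(- \frac{1}{19}\right) + 8 \left(- \frac{1}{17}\right) = - \frac{13}{19} - \frac{8}{17} = - \frac{373}{323} \approx -1.1548$)
$V = \frac{659}{2}$ ($V = \frac{1}{2} \cdot 659 = \frac{659}{2} \approx 329.5$)
$B = \frac{646}{212111}$ ($B = \frac{1}{\frac{659}{2} - \frac{373}{323}} = \frac{1}{\frac{212111}{646}} = \frac{646}{212111} \approx 0.0030456$)
$c{\left(26 \right)} + B E = \left(-37 - 26\right) + \frac{646}{212111} \cdot 599 = \left(-37 - 26\right) + \frac{386954}{212111} = -63 + \frac{386954}{212111} = - \frac{12976039}{212111}$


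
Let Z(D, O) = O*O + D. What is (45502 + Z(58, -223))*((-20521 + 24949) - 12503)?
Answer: -769458675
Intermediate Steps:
Z(D, O) = D + O**2 (Z(D, O) = O**2 + D = D + O**2)
(45502 + Z(58, -223))*((-20521 + 24949) - 12503) = (45502 + (58 + (-223)**2))*((-20521 + 24949) - 12503) = (45502 + (58 + 49729))*(4428 - 12503) = (45502 + 49787)*(-8075) = 95289*(-8075) = -769458675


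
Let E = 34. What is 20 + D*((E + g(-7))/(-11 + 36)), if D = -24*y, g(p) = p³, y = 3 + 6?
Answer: 67244/25 ≈ 2689.8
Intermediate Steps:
y = 9
D = -216 (D = -24*9 = -216)
20 + D*((E + g(-7))/(-11 + 36)) = 20 - 216*(34 + (-7)³)/(-11 + 36) = 20 - 216*(34 - 343)/25 = 20 - (-66744)/25 = 20 - 216*(-309/25) = 20 + 66744/25 = 67244/25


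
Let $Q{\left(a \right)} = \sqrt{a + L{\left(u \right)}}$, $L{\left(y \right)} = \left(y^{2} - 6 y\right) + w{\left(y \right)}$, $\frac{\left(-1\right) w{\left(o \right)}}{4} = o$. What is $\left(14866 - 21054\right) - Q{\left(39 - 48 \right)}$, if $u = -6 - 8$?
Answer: $-6188 - \sqrt{327} \approx -6206.1$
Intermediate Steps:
$w{\left(o \right)} = - 4 o$
$u = -14$ ($u = -6 - 8 = -14$)
$L{\left(y \right)} = y^{2} - 10 y$ ($L{\left(y \right)} = \left(y^{2} - 6 y\right) - 4 y = y^{2} - 10 y$)
$Q{\left(a \right)} = \sqrt{336 + a}$ ($Q{\left(a \right)} = \sqrt{a - 14 \left(-10 - 14\right)} = \sqrt{a - -336} = \sqrt{a + 336} = \sqrt{336 + a}$)
$\left(14866 - 21054\right) - Q{\left(39 - 48 \right)} = \left(14866 - 21054\right) - \sqrt{336 + \left(39 - 48\right)} = -6188 - \sqrt{336 + \left(39 - 48\right)} = -6188 - \sqrt{336 - 9} = -6188 - \sqrt{327}$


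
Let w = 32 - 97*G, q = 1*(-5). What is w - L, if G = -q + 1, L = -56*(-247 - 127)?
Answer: -21494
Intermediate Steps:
q = -5
L = 20944 (L = -56*(-374) = 20944)
G = 6 (G = -1*(-5) + 1 = 5 + 1 = 6)
w = -550 (w = 32 - 97*6 = 32 - 582 = -550)
w - L = -550 - 1*20944 = -550 - 20944 = -21494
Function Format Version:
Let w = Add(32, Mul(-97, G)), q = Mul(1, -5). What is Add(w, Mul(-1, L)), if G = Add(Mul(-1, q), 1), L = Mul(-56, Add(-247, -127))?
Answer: -21494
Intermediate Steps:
q = -5
L = 20944 (L = Mul(-56, -374) = 20944)
G = 6 (G = Add(Mul(-1, -5), 1) = Add(5, 1) = 6)
w = -550 (w = Add(32, Mul(-97, 6)) = Add(32, -582) = -550)
Add(w, Mul(-1, L)) = Add(-550, Mul(-1, 20944)) = Add(-550, -20944) = -21494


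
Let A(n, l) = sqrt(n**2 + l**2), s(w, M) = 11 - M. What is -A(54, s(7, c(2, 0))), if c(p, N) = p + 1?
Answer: -2*sqrt(745) ≈ -54.589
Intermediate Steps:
c(p, N) = 1 + p
A(n, l) = sqrt(l**2 + n**2)
-A(54, s(7, c(2, 0))) = -sqrt((11 - (1 + 2))**2 + 54**2) = -sqrt((11 - 1*3)**2 + 2916) = -sqrt((11 - 3)**2 + 2916) = -sqrt(8**2 + 2916) = -sqrt(64 + 2916) = -sqrt(2980) = -2*sqrt(745)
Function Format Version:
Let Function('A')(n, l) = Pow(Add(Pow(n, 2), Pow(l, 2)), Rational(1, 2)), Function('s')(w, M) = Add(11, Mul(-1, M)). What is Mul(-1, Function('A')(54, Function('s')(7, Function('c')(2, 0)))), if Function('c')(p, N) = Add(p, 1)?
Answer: Mul(-2, Pow(745, Rational(1, 2))) ≈ -54.589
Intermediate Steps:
Function('c')(p, N) = Add(1, p)
Function('A')(n, l) = Pow(Add(Pow(l, 2), Pow(n, 2)), Rational(1, 2))
Mul(-1, Function('A')(54, Function('s')(7, Function('c')(2, 0)))) = Mul(-1, Pow(Add(Pow(Add(11, Mul(-1, Add(1, 2))), 2), Pow(54, 2)), Rational(1, 2))) = Mul(-1, Pow(Add(Pow(Add(11, Mul(-1, 3)), 2), 2916), Rational(1, 2))) = Mul(-1, Pow(Add(Pow(Add(11, -3), 2), 2916), Rational(1, 2))) = Mul(-1, Pow(Add(Pow(8, 2), 2916), Rational(1, 2))) = Mul(-1, Pow(Add(64, 2916), Rational(1, 2))) = Mul(-1, Pow(2980, Rational(1, 2))) = Mul(-1, Mul(2, Pow(745, Rational(1, 2)))) = Mul(-2, Pow(745, Rational(1, 2)))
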